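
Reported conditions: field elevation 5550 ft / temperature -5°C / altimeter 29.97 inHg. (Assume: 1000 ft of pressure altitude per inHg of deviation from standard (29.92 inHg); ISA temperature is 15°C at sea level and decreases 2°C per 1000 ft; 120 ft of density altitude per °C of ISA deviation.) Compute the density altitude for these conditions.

4420 ft

Pressure altitude = 5550 + (29.92 − 29.97) × 1000 = 5550 + (-50) = 5500 ft.
ISA temperature at 5500 ft = 15 − 2 × (5500/1000) = 4°C.
ISA deviation = -5 − 4 = -9°C.
Density altitude = 5500 + 120 × (-9) = 4420 ft.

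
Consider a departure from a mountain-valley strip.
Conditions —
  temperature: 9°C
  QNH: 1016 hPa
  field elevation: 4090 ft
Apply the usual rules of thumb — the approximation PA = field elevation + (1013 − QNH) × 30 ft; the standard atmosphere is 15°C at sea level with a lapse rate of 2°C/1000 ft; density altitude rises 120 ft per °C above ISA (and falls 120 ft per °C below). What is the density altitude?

Pressure altitude = 4090 + (1013 − 1016) × 30 = 4090 + (-90) = 4000 ft.
ISA temperature at 4000 ft = 15 − 2 × (4000/1000) = 7°C.
ISA deviation = 9 − 7 = +2°C.
Density altitude = 4000 + 120 × (2) = 4240 ft.

4240 ft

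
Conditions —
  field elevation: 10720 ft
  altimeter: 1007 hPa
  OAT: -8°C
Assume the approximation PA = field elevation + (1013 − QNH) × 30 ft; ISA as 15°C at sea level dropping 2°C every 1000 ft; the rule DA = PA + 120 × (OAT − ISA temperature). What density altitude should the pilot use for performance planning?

10756 ft

Pressure altitude = 10720 + (1013 − 1007) × 30 = 10720 + (+180) = 10900 ft.
ISA temperature at 10900 ft = 15 − 2 × (10900/1000) = -6.8°C.
ISA deviation = -8 − (-6.8) = -1.2°C.
Density altitude = 10900 + 120 × (-1.2) = 10756 ft.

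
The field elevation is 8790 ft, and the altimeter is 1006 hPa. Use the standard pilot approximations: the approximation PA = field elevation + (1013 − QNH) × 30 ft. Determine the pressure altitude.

Pressure correction = (1013 − 1006) × 30 = +210 ft.
Pressure altitude = 8790 + (+210) = 9000 ft.

9000 ft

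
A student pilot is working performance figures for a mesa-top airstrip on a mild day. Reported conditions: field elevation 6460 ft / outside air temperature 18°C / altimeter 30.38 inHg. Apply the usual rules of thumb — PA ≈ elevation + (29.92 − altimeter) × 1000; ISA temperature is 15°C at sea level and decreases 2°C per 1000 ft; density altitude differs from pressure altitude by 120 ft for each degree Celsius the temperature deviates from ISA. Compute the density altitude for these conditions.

7800 ft

Pressure altitude = 6460 + (29.92 − 30.38) × 1000 = 6460 + (-460) = 6000 ft.
ISA temperature at 6000 ft = 15 − 2 × (6000/1000) = 3°C.
ISA deviation = 18 − 3 = +15°C.
Density altitude = 6000 + 120 × (15) = 7800 ft.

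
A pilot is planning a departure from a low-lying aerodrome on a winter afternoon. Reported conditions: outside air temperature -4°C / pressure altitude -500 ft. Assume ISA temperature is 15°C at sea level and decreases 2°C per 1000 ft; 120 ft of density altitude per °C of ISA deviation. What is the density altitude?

-2900 ft

ISA temperature at -500 ft = 15 − 2 × (-500/1000) = 16°C.
ISA deviation = -4 − 16 = -20°C.
Density altitude = -500 + 120 × (-20) = -500 + (-2400) = -2900 ft.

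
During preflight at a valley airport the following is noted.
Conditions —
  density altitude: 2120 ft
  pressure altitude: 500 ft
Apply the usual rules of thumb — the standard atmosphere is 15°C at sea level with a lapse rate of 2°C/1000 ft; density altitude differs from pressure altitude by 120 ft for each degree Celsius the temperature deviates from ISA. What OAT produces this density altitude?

Density altitude − pressure altitude = 2120 − 500 = +1620 ft.
At 120 ft/°C that is an ISA deviation of 1620/120 = +13.5°C.
ISA temperature at 500 ft = 15 − 2 × (500/1000) = 14°C.
OAT = ISA + deviation = 14 + (+13.5) = 27.5°C.

27.5°C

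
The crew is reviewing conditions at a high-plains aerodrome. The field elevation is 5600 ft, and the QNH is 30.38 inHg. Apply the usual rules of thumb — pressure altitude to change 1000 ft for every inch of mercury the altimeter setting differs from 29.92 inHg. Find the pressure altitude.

Pressure correction = (29.92 − 30.38) × 1000 = -460 ft.
Pressure altitude = 5600 + (-460) = 5140 ft.

5140 ft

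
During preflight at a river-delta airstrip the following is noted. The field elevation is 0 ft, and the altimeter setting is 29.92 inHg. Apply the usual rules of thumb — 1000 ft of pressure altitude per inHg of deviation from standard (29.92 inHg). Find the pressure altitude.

Pressure correction = (29.92 − 29.92) × 1000 = 0 ft.
Pressure altitude = 0 + (0) = 0 ft.

0 ft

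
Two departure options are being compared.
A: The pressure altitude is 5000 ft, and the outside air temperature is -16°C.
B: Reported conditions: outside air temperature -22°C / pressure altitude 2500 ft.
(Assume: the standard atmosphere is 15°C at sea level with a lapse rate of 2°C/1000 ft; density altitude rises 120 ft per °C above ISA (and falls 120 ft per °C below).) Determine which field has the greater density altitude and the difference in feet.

A by 3820 ft

A: ISA temp = 5°C, deviation -21°C, DA = 5000 + 120 × (-21) = 2480 ft.
B: ISA temp = 10°C, deviation -32°C, DA = 2500 + 120 × (-32) = -1340 ft.
A is higher by 2480 − (-1340) = 3820 ft.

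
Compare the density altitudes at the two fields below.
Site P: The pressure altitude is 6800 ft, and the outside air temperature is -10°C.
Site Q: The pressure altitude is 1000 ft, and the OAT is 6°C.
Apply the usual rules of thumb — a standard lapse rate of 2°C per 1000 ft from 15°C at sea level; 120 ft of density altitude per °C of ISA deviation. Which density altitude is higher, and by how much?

Site P: ISA temp = 1.4°C, deviation -11.4°C, DA = 6800 + 120 × (-11.4) = 5432 ft.
Site Q: ISA temp = 13°C, deviation -7°C, DA = 1000 + 120 × (-7) = 160 ft.
Site P is higher by 5432 − 160 = 5272 ft.

Site P by 5272 ft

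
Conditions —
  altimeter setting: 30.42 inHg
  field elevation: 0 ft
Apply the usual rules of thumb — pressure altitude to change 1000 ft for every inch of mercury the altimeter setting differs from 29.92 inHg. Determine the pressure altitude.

-500 ft

Pressure correction = (29.92 − 30.42) × 1000 = -500 ft.
Pressure altitude = 0 + (-500) = -500 ft.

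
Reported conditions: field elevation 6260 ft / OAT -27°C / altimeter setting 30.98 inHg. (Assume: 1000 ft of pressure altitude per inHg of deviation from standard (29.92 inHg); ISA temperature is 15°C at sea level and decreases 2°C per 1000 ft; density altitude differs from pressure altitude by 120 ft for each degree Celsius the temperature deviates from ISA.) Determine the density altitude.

1408 ft

Pressure altitude = 6260 + (29.92 − 30.98) × 1000 = 6260 + (-1060) = 5200 ft.
ISA temperature at 5200 ft = 15 − 2 × (5200/1000) = 4.6°C.
ISA deviation = -27 − 4.6 = -31.6°C.
Density altitude = 5200 + 120 × (-31.6) = 1408 ft.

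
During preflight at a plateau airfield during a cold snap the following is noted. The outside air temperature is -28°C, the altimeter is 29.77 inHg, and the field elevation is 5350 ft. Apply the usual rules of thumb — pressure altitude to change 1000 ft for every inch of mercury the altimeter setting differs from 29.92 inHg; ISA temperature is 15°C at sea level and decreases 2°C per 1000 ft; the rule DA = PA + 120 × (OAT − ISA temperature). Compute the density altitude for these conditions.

Pressure altitude = 5350 + (29.92 − 29.77) × 1000 = 5350 + (+150) = 5500 ft.
ISA temperature at 5500 ft = 15 − 2 × (5500/1000) = 4°C.
ISA deviation = -28 − 4 = -32°C.
Density altitude = 5500 + 120 × (-32) = 1660 ft.

1660 ft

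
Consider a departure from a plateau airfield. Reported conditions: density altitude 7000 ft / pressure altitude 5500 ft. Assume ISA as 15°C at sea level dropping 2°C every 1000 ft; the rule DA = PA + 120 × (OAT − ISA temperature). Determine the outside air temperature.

16.5°C

Density altitude − pressure altitude = 7000 − 5500 = +1500 ft.
At 120 ft/°C that is an ISA deviation of 1500/120 = +12.5°C.
ISA temperature at 5500 ft = 15 − 2 × (5500/1000) = 4°C.
OAT = ISA + deviation = 4 + (+12.5) = 16.5°C.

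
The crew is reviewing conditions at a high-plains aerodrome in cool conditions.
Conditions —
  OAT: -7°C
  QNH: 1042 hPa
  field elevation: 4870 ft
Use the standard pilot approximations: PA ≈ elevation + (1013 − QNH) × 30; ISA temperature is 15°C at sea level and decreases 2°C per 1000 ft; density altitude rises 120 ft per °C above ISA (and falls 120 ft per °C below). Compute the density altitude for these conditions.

Pressure altitude = 4870 + (1013 − 1042) × 30 = 4870 + (-870) = 4000 ft.
ISA temperature at 4000 ft = 15 − 2 × (4000/1000) = 7°C.
ISA deviation = -7 − 7 = -14°C.
Density altitude = 4000 + 120 × (-14) = 2320 ft.

2320 ft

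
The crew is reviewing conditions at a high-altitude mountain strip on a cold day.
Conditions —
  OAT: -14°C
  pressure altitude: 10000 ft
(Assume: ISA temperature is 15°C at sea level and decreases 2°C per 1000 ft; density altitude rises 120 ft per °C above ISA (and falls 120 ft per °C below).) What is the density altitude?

8920 ft

ISA temperature at 10000 ft = 15 − 2 × (10000/1000) = -5°C.
ISA deviation = -14 − (-5) = -9°C.
Density altitude = 10000 + 120 × (-9) = 10000 + (-1080) = 8920 ft.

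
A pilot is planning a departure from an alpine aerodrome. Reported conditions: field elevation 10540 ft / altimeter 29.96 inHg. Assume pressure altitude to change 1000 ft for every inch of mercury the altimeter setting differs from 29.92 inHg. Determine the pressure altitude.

10500 ft

Pressure correction = (29.92 − 29.96) × 1000 = -40 ft.
Pressure altitude = 10540 + (-40) = 10500 ft.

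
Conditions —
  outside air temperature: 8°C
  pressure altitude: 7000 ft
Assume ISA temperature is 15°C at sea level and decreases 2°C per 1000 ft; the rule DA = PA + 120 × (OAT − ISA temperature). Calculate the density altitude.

ISA temperature at 7000 ft = 15 − 2 × (7000/1000) = 1°C.
ISA deviation = 8 − 1 = +7°C.
Density altitude = 7000 + 120 × (7) = 7000 + (+840) = 7840 ft.

7840 ft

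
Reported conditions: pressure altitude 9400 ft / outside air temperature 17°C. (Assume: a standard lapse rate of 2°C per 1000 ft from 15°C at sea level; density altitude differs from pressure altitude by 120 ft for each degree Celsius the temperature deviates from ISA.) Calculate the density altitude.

ISA temperature at 9400 ft = 15 − 2 × (9400/1000) = -3.8°C.
ISA deviation = 17 − (-3.8) = +20.8°C.
Density altitude = 9400 + 120 × (20.8) = 9400 + (+2496) = 11896 ft.

11896 ft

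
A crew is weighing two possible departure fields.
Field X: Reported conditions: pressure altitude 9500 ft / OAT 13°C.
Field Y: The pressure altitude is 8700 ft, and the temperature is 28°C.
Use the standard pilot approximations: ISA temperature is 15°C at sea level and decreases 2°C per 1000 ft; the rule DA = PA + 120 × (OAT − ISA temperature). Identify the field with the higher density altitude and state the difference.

Field Y by 808 ft

Field X: ISA temp = -4°C, deviation +17°C, DA = 9500 + 120 × 17 = 11540 ft.
Field Y: ISA temp = -2.4°C, deviation +30.4°C, DA = 8700 + 120 × 30.4 = 12348 ft.
Field Y is higher by 12348 − 11540 = 808 ft.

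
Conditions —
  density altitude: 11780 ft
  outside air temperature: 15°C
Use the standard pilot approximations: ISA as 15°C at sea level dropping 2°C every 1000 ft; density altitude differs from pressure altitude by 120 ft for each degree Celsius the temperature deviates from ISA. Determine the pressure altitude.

9500 ft

DA = PA + 120 × (OAT − (15 − 2·PA/1000)) = PA + 120·OAT − 1800 + 0.24·PA = 1.24·PA + 120·OAT − 1800.
So 1.24·PA = 11780 − 120 × 15 + 1800 = 11780.
PA = 11780 / 1.24 = 9500 ft.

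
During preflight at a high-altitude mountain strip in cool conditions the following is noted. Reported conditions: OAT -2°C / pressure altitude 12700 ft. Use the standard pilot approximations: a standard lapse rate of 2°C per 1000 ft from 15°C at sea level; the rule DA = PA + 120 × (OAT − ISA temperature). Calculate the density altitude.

ISA temperature at 12700 ft = 15 − 2 × (12700/1000) = -10.4°C.
ISA deviation = -2 − (-10.4) = +8.4°C.
Density altitude = 12700 + 120 × (8.4) = 12700 + (+1008) = 13708 ft.

13708 ft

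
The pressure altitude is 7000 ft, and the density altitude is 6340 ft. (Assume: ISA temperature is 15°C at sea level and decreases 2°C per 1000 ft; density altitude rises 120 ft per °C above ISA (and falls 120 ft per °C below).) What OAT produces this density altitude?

-4.5°C

Density altitude − pressure altitude = 6340 − 7000 = -660 ft.
At 120 ft/°C that is an ISA deviation of -660/120 = -5.5°C.
ISA temperature at 7000 ft = 15 − 2 × (7000/1000) = 1°C.
OAT = ISA + deviation = 1 + (-5.5) = -4.5°C.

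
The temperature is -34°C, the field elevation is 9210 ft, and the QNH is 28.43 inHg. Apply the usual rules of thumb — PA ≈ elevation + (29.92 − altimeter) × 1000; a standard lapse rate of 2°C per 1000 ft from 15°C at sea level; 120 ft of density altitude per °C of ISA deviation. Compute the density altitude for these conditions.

7388 ft

Pressure altitude = 9210 + (29.92 − 28.43) × 1000 = 9210 + (+1490) = 10700 ft.
ISA temperature at 10700 ft = 15 − 2 × (10700/1000) = -6.4°C.
ISA deviation = -34 − (-6.4) = -27.6°C.
Density altitude = 10700 + 120 × (-27.6) = 7388 ft.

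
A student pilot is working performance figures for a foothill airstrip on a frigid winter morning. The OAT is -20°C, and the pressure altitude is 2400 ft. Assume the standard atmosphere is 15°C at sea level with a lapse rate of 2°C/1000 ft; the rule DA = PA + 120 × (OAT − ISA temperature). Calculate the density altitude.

-1224 ft

ISA temperature at 2400 ft = 15 − 2 × (2400/1000) = 10.2°C.
ISA deviation = -20 − 10.2 = -30.2°C.
Density altitude = 2400 + 120 × (-30.2) = 2400 + (-3624) = -1224 ft.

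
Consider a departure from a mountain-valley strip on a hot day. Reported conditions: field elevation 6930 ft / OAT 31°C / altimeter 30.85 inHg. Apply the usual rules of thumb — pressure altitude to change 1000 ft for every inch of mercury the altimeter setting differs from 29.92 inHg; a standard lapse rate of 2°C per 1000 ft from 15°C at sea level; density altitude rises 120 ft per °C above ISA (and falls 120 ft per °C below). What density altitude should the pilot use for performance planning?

Pressure altitude = 6930 + (29.92 − 30.85) × 1000 = 6930 + (-930) = 6000 ft.
ISA temperature at 6000 ft = 15 − 2 × (6000/1000) = 3°C.
ISA deviation = 31 − 3 = +28°C.
Density altitude = 6000 + 120 × (28) = 9360 ft.

9360 ft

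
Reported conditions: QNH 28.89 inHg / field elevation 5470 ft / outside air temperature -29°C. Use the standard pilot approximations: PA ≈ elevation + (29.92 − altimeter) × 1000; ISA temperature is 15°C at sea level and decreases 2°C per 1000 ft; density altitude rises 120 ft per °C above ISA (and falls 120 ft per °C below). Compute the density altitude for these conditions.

Pressure altitude = 5470 + (29.92 − 28.89) × 1000 = 5470 + (+1030) = 6500 ft.
ISA temperature at 6500 ft = 15 − 2 × (6500/1000) = 2°C.
ISA deviation = -29 − 2 = -31°C.
Density altitude = 6500 + 120 × (-31) = 2780 ft.

2780 ft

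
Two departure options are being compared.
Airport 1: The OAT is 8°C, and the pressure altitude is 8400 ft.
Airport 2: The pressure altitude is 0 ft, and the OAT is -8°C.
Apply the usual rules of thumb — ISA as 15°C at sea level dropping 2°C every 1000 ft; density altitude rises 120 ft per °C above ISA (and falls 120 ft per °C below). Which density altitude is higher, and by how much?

Airport 1 by 12336 ft

Airport 1: ISA temp = -1.8°C, deviation +9.8°C, DA = 8400 + 120 × 9.8 = 9576 ft.
Airport 2: ISA temp = 15°C, deviation -23°C, DA = 0 + 120 × (-23) = -2760 ft.
Airport 1 is higher by 9576 − (-2760) = 12336 ft.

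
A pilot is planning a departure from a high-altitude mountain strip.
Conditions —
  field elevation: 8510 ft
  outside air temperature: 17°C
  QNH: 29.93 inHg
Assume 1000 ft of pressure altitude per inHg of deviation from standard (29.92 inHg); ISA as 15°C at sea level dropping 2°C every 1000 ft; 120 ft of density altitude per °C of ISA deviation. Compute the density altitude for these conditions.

10780 ft

Pressure altitude = 8510 + (29.92 − 29.93) × 1000 = 8510 + (-10) = 8500 ft.
ISA temperature at 8500 ft = 15 − 2 × (8500/1000) = -2°C.
ISA deviation = 17 − (-2) = +19°C.
Density altitude = 8500 + 120 × (19) = 10780 ft.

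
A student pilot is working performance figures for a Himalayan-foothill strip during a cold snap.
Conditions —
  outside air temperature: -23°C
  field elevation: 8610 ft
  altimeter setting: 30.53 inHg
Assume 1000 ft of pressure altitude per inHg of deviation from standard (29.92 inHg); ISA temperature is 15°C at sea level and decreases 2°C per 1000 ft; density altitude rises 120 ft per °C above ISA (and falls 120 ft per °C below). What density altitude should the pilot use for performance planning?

Pressure altitude = 8610 + (29.92 − 30.53) × 1000 = 8610 + (-610) = 8000 ft.
ISA temperature at 8000 ft = 15 − 2 × (8000/1000) = -1°C.
ISA deviation = -23 − (-1) = -22°C.
Density altitude = 8000 + 120 × (-22) = 5360 ft.

5360 ft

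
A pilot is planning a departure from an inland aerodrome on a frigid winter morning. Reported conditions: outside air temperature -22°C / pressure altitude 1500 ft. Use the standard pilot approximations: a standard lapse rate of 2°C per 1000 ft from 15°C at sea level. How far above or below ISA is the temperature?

ISA temperature at 1500 ft = 15 − 2 × (1500/1000) = 12°C.
Deviation = OAT − ISA = -22 − 12 = -34°C.

ISA-34°C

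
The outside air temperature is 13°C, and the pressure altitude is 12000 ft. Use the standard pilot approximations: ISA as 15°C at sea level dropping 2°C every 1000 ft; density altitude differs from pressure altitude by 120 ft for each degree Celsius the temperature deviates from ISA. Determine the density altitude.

ISA temperature at 12000 ft = 15 − 2 × (12000/1000) = -9°C.
ISA deviation = 13 − (-9) = +22°C.
Density altitude = 12000 + 120 × (22) = 12000 + (+2640) = 14640 ft.

14640 ft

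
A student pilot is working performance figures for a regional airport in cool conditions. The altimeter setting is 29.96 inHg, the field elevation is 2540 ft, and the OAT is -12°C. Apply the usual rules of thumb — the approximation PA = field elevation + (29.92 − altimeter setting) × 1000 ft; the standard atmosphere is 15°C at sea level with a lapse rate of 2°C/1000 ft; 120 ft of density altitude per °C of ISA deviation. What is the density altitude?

Pressure altitude = 2540 + (29.92 − 29.96) × 1000 = 2540 + (-40) = 2500 ft.
ISA temperature at 2500 ft = 15 − 2 × (2500/1000) = 10°C.
ISA deviation = -12 − 10 = -22°C.
Density altitude = 2500 + 120 × (-22) = -140 ft.

-140 ft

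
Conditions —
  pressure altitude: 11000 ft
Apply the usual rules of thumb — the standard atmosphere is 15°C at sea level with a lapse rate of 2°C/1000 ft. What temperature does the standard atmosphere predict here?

ISA temperature = 15 − 2 × (11000/1000) = 15 − 22 = -7°C.

-7°C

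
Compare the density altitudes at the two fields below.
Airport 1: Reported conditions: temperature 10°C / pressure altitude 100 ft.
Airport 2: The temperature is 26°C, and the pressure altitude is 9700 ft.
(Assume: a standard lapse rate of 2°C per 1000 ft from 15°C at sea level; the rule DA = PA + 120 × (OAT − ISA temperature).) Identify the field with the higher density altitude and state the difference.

Airport 1: ISA temp = 14.8°C, deviation -4.8°C, DA = 100 + 120 × (-4.8) = -476 ft.
Airport 2: ISA temp = -4.4°C, deviation +30.4°C, DA = 9700 + 120 × 30.4 = 13348 ft.
Airport 2 is higher by 13348 − (-476) = 13824 ft.

Airport 2 by 13824 ft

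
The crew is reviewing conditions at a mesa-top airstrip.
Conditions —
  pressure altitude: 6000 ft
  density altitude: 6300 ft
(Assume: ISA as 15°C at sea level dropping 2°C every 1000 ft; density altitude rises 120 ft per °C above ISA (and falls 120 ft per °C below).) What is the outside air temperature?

Density altitude − pressure altitude = 6300 − 6000 = +300 ft.
At 120 ft/°C that is an ISA deviation of 300/120 = +2.5°C.
ISA temperature at 6000 ft = 15 − 2 × (6000/1000) = 3°C.
OAT = ISA + deviation = 3 + (+2.5) = 5.5°C.

5.5°C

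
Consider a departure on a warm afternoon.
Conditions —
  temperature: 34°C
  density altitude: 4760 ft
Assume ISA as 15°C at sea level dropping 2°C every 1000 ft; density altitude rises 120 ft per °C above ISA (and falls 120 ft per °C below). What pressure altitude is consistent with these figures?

2000 ft

DA = PA + 120 × (OAT − (15 − 2·PA/1000)) = PA + 120·OAT − 1800 + 0.24·PA = 1.24·PA + 120·OAT − 1800.
So 1.24·PA = 4760 − 120 × 34 + 1800 = 2480.
PA = 2480 / 1.24 = 2000 ft.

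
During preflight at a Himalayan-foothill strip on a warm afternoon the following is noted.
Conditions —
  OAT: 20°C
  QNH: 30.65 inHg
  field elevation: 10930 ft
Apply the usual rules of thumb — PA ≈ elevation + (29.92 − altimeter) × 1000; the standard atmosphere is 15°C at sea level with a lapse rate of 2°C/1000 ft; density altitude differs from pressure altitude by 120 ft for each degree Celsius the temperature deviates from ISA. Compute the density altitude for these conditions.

Pressure altitude = 10930 + (29.92 − 30.65) × 1000 = 10930 + (-730) = 10200 ft.
ISA temperature at 10200 ft = 15 − 2 × (10200/1000) = -5.4°C.
ISA deviation = 20 − (-5.4) = +25.4°C.
Density altitude = 10200 + 120 × (25.4) = 13248 ft.

13248 ft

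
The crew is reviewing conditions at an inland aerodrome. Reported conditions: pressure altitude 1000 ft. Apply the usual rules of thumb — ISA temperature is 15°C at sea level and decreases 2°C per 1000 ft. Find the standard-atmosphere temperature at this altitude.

ISA temperature = 15 − 2 × (1000/1000) = 15 − 2 = 13°C.

13°C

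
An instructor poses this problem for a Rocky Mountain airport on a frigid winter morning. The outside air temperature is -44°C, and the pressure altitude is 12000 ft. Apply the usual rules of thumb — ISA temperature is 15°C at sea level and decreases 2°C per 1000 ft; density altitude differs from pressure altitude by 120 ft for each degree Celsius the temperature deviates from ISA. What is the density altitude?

ISA temperature at 12000 ft = 15 − 2 × (12000/1000) = -9°C.
ISA deviation = -44 − (-9) = -35°C.
Density altitude = 12000 + 120 × (-35) = 12000 + (-4200) = 7800 ft.

7800 ft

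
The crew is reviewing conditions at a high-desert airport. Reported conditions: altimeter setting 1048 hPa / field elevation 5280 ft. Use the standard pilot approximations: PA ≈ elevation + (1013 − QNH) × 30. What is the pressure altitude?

4230 ft

Pressure correction = (1013 − 1048) × 30 = -1050 ft.
Pressure altitude = 5280 + (-1050) = 4230 ft.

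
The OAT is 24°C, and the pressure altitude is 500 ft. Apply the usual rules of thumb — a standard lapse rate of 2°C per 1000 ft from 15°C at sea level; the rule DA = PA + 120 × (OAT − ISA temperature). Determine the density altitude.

ISA temperature at 500 ft = 15 − 2 × (500/1000) = 14°C.
ISA deviation = 24 − 14 = +10°C.
Density altitude = 500 + 120 × (10) = 500 + (+1200) = 1700 ft.

1700 ft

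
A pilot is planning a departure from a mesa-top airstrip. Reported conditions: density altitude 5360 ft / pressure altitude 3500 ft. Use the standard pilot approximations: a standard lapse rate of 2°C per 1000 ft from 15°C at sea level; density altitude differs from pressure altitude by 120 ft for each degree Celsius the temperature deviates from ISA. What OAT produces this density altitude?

Density altitude − pressure altitude = 5360 − 3500 = +1860 ft.
At 120 ft/°C that is an ISA deviation of 1860/120 = +15.5°C.
ISA temperature at 3500 ft = 15 − 2 × (3500/1000) = 8°C.
OAT = ISA + deviation = 8 + (+15.5) = 23.5°C.

23.5°C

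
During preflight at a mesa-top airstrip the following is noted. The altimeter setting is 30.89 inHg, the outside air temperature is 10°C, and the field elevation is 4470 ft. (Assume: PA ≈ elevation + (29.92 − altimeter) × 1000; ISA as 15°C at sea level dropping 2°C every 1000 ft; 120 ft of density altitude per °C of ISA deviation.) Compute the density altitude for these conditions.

3740 ft

Pressure altitude = 4470 + (29.92 − 30.89) × 1000 = 4470 + (-970) = 3500 ft.
ISA temperature at 3500 ft = 15 − 2 × (3500/1000) = 8°C.
ISA deviation = 10 − 8 = +2°C.
Density altitude = 3500 + 120 × (2) = 3740 ft.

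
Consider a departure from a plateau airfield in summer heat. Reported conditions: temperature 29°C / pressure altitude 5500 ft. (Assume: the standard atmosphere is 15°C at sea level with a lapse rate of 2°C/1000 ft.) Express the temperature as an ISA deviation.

ISA temperature at 5500 ft = 15 − 2 × (5500/1000) = 4°C.
Deviation = OAT − ISA = 29 − 4 = +25°C.

ISA+25°C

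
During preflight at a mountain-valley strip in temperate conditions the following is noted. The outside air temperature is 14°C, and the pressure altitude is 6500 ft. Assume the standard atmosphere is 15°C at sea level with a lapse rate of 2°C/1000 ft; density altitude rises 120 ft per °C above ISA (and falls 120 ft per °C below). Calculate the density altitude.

7940 ft

ISA temperature at 6500 ft = 15 − 2 × (6500/1000) = 2°C.
ISA deviation = 14 − 2 = +12°C.
Density altitude = 6500 + 120 × (12) = 6500 + (+1440) = 7940 ft.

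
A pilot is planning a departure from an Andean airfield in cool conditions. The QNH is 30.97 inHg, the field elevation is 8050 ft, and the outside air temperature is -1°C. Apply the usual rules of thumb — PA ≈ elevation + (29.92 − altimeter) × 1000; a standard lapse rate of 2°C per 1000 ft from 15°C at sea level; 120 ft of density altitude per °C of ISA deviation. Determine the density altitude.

6760 ft

Pressure altitude = 8050 + (29.92 − 30.97) × 1000 = 8050 + (-1050) = 7000 ft.
ISA temperature at 7000 ft = 15 − 2 × (7000/1000) = 1°C.
ISA deviation = -1 − 1 = -2°C.
Density altitude = 7000 + 120 × (-2) = 6760 ft.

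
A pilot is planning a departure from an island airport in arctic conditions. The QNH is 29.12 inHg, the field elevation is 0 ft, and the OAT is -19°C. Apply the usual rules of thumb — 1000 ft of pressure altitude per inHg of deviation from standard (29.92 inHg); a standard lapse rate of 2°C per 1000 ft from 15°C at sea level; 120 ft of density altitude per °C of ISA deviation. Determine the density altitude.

Pressure altitude = 0 + (29.92 − 29.12) × 1000 = 0 + (+800) = 800 ft.
ISA temperature at 800 ft = 15 − 2 × (800/1000) = 13.4°C.
ISA deviation = -19 − 13.4 = -32.4°C.
Density altitude = 800 + 120 × (-32.4) = -3088 ft.

-3088 ft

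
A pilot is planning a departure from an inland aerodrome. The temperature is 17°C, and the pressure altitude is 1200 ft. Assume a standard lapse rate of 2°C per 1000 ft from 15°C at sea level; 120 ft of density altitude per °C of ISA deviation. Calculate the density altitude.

ISA temperature at 1200 ft = 15 − 2 × (1200/1000) = 12.6°C.
ISA deviation = 17 − 12.6 = +4.4°C.
Density altitude = 1200 + 120 × (4.4) = 1200 + (+528) = 1728 ft.

1728 ft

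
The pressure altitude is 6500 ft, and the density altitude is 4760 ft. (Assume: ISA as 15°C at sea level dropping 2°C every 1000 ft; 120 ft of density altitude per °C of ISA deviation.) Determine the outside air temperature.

Density altitude − pressure altitude = 4760 − 6500 = -1740 ft.
At 120 ft/°C that is an ISA deviation of -1740/120 = -14.5°C.
ISA temperature at 6500 ft = 15 − 2 × (6500/1000) = 2°C.
OAT = ISA + deviation = 2 + (-14.5) = -12.5°C.

-12.5°C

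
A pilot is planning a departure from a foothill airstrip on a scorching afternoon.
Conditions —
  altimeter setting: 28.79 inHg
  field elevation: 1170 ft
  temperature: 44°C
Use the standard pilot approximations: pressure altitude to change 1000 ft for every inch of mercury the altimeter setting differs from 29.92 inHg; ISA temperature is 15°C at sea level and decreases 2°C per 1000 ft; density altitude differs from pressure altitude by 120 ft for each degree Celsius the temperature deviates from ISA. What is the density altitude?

Pressure altitude = 1170 + (29.92 − 28.79) × 1000 = 1170 + (+1130) = 2300 ft.
ISA temperature at 2300 ft = 15 − 2 × (2300/1000) = 10.4°C.
ISA deviation = 44 − 10.4 = +33.6°C.
Density altitude = 2300 + 120 × (33.6) = 6332 ft.

6332 ft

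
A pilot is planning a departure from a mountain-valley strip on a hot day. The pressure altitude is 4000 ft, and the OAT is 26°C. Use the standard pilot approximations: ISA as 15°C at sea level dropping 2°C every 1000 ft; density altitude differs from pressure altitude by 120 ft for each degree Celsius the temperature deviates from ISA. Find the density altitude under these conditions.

6280 ft

ISA temperature at 4000 ft = 15 − 2 × (4000/1000) = 7°C.
ISA deviation = 26 − 7 = +19°C.
Density altitude = 4000 + 120 × (19) = 4000 + (+2280) = 6280 ft.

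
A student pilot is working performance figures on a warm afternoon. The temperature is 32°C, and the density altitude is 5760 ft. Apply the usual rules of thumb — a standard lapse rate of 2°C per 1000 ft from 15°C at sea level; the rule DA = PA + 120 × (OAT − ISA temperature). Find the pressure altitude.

3000 ft

DA = PA + 120 × (OAT − (15 − 2·PA/1000)) = PA + 120·OAT − 1800 + 0.24·PA = 1.24·PA + 120·OAT − 1800.
So 1.24·PA = 5760 − 120 × 32 + 1800 = 3720.
PA = 3720 / 1.24 = 3000 ft.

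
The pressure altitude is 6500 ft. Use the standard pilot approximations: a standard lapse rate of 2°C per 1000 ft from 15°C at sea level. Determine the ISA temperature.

ISA temperature = 15 − 2 × (6500/1000) = 15 − 13 = 2°C.

2°C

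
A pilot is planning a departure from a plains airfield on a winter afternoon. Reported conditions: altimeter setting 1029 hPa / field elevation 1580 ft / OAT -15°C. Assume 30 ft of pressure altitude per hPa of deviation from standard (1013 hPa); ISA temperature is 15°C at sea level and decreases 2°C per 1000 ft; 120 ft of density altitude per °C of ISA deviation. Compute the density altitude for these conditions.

-2236 ft

Pressure altitude = 1580 + (1013 − 1029) × 30 = 1580 + (-480) = 1100 ft.
ISA temperature at 1100 ft = 15 − 2 × (1100/1000) = 12.8°C.
ISA deviation = -15 − 12.8 = -27.8°C.
Density altitude = 1100 + 120 × (-27.8) = -2236 ft.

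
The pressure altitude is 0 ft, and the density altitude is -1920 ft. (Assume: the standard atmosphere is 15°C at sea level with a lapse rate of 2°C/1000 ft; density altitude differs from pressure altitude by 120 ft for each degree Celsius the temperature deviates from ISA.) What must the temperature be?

Density altitude − pressure altitude = -1920 − 0 = -1920 ft.
At 120 ft/°C that is an ISA deviation of -1920/120 = -16°C.
ISA temperature at 0 ft = 15 − 2 × (0/1000) = 15°C.
OAT = ISA + deviation = 15 + (-16) = -1°C.

-1°C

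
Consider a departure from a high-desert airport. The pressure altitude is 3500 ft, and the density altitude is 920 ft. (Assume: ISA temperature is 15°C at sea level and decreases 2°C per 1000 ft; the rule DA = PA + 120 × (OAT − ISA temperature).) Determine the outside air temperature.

-13.5°C

Density altitude − pressure altitude = 920 − 3500 = -2580 ft.
At 120 ft/°C that is an ISA deviation of -2580/120 = -21.5°C.
ISA temperature at 3500 ft = 15 − 2 × (3500/1000) = 8°C.
OAT = ISA + deviation = 8 + (-21.5) = -13.5°C.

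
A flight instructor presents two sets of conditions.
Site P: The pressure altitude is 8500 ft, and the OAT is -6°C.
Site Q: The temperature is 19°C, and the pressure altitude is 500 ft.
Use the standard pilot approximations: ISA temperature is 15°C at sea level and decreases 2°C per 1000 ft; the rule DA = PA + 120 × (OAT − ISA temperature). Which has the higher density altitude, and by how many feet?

Site P by 6920 ft

Site P: ISA temp = -2°C, deviation -4°C, DA = 8500 + 120 × (-4) = 8020 ft.
Site Q: ISA temp = 14°C, deviation +5°C, DA = 500 + 120 × 5 = 1100 ft.
Site P is higher by 8020 − 1100 = 6920 ft.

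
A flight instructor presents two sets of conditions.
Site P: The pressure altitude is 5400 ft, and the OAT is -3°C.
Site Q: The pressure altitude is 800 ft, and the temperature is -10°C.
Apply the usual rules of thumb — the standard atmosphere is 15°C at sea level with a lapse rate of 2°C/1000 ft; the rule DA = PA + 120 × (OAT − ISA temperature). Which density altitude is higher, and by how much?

Site P: ISA temp = 4.2°C, deviation -7.2°C, DA = 5400 + 120 × (-7.2) = 4536 ft.
Site Q: ISA temp = 13.4°C, deviation -23.4°C, DA = 800 + 120 × (-23.4) = -2008 ft.
Site P is higher by 4536 − (-2008) = 6544 ft.

Site P by 6544 ft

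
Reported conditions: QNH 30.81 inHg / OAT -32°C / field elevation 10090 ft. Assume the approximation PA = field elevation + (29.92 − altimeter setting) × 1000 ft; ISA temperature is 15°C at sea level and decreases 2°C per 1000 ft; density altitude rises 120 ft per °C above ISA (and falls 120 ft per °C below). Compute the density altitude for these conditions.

Pressure altitude = 10090 + (29.92 − 30.81) × 1000 = 10090 + (-890) = 9200 ft.
ISA temperature at 9200 ft = 15 − 2 × (9200/1000) = -3.4°C.
ISA deviation = -32 − (-3.4) = -28.6°C.
Density altitude = 9200 + 120 × (-28.6) = 5768 ft.

5768 ft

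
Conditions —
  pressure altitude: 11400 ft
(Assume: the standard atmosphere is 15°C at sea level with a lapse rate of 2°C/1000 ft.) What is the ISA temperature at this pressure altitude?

-7.8°C

ISA temperature = 15 − 2 × (11400/1000) = 15 − 22.8 = -7.8°C.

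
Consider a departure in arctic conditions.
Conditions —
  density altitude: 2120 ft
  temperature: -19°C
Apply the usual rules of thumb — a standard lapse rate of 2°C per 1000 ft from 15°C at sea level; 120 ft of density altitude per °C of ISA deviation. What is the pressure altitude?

5000 ft

DA = PA + 120 × (OAT − (15 − 2·PA/1000)) = PA + 120·OAT − 1800 + 0.24·PA = 1.24·PA + 120·OAT − 1800.
So 1.24·PA = 2120 − 120 × (-19) + 1800 = 6200.
PA = 6200 / 1.24 = 5000 ft.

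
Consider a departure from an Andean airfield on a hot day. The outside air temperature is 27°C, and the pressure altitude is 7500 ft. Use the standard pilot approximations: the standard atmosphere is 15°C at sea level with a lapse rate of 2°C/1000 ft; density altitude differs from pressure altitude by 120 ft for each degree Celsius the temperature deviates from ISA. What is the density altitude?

10740 ft

ISA temperature at 7500 ft = 15 − 2 × (7500/1000) = 0°C.
ISA deviation = 27 − 0 = +27°C.
Density altitude = 7500 + 120 × (27) = 7500 + (+3240) = 10740 ft.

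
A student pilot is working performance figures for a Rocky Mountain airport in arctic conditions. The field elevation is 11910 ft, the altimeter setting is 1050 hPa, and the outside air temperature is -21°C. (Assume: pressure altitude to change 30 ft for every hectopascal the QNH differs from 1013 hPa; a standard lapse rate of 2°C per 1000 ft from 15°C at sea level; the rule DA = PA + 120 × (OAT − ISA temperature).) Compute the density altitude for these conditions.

9072 ft

Pressure altitude = 11910 + (1013 − 1050) × 30 = 11910 + (-1110) = 10800 ft.
ISA temperature at 10800 ft = 15 − 2 × (10800/1000) = -6.6°C.
ISA deviation = -21 − (-6.6) = -14.4°C.
Density altitude = 10800 + 120 × (-14.4) = 9072 ft.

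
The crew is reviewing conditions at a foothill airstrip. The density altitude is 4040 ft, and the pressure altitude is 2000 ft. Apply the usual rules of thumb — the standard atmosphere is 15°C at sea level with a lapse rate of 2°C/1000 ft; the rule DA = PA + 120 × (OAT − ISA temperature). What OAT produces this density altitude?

Density altitude − pressure altitude = 4040 − 2000 = +2040 ft.
At 120 ft/°C that is an ISA deviation of 2040/120 = +17°C.
ISA temperature at 2000 ft = 15 − 2 × (2000/1000) = 11°C.
OAT = ISA + deviation = 11 + (+17) = 28°C.

28°C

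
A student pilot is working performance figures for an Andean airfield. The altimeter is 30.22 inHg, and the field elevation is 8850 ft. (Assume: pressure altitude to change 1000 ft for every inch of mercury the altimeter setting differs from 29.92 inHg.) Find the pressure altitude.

8550 ft

Pressure correction = (29.92 − 30.22) × 1000 = -300 ft.
Pressure altitude = 8850 + (-300) = 8550 ft.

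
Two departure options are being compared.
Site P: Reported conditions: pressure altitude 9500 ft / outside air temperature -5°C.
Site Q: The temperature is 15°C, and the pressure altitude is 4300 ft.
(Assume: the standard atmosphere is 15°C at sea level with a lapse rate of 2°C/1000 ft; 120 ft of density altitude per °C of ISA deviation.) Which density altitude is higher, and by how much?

Site P by 4048 ft

Site P: ISA temp = -4°C, deviation -1°C, DA = 9500 + 120 × (-1) = 9380 ft.
Site Q: ISA temp = 6.4°C, deviation +8.6°C, DA = 4300 + 120 × 8.6 = 5332 ft.
Site P is higher by 9380 − 5332 = 4048 ft.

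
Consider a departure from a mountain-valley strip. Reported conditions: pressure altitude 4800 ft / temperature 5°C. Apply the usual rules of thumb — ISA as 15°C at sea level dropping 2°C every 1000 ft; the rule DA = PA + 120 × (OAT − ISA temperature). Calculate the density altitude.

ISA temperature at 4800 ft = 15 − 2 × (4800/1000) = 5.4°C.
ISA deviation = 5 − 5.4 = -0.4°C.
Density altitude = 4800 + 120 × (-0.4) = 4800 + (-48) = 4752 ft.

4752 ft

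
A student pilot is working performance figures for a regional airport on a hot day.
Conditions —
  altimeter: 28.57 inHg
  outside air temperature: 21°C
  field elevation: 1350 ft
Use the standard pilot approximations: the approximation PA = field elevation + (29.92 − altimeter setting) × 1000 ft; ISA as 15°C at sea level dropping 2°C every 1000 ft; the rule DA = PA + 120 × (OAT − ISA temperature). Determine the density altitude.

Pressure altitude = 1350 + (29.92 − 28.57) × 1000 = 1350 + (+1350) = 2700 ft.
ISA temperature at 2700 ft = 15 − 2 × (2700/1000) = 9.6°C.
ISA deviation = 21 − 9.6 = +11.4°C.
Density altitude = 2700 + 120 × (11.4) = 4068 ft.

4068 ft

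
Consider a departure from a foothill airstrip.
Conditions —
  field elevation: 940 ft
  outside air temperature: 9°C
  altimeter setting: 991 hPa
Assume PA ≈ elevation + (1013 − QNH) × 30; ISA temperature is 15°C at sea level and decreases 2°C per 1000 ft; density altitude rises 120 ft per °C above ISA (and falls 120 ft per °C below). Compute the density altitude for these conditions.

1264 ft

Pressure altitude = 940 + (1013 − 991) × 30 = 940 + (+660) = 1600 ft.
ISA temperature at 1600 ft = 15 − 2 × (1600/1000) = 11.8°C.
ISA deviation = 9 − 11.8 = -2.8°C.
Density altitude = 1600 + 120 × (-2.8) = 1264 ft.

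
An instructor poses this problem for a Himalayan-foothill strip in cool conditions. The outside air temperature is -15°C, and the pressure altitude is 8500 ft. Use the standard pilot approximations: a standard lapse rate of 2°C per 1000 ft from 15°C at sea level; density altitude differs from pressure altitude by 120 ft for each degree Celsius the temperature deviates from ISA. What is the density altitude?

6940 ft

ISA temperature at 8500 ft = 15 − 2 × (8500/1000) = -2°C.
ISA deviation = -15 − (-2) = -13°C.
Density altitude = 8500 + 120 × (-13) = 8500 + (-1560) = 6940 ft.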